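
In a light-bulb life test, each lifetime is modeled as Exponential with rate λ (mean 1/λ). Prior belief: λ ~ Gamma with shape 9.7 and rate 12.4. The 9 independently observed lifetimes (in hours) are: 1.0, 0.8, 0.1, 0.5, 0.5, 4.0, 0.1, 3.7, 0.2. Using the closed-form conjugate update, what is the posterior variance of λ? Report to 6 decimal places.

0.034445

With a Gamma(shape α, rate β) prior on the exponential rate λ, the posterior after n observations with total T = Σxᵢ is Gamma(α+n, β+T).
Sum of observations T = 10.9 hours; n = 9.
Posterior: Gamma(9.7+9, 12.4+10.9) = Gamma(18.7, 23.3).
Var = α/β² = 0.034445.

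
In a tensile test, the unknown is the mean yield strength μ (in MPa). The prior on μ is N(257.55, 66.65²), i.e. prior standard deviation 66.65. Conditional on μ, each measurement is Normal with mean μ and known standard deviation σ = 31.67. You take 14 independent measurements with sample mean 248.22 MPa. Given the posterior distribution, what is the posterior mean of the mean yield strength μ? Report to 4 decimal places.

248.3681

For Normal data with known variance σ², a Normal(μ₀, σ₀²) prior on μ is conjugate. Posterior precision = 1/σ₀² + n/σ²; posterior mean is the precision-weighted average of μ₀ and x̄.
n·x̄ = 14·248.22 = 3475.08.
σ₀² = 66.65² = 4442.2225, σ² = 31.67² = 1002.9889; σ² + n·σ₀² = 1002.9889 + 14·4442.2225 = 63194.1039.
Posterior mean = (μ₀/σ₀² + n·x̄/σ²)/(1/σ₀² + n/σ²) = (σ²·μ₀ + σ₀²·n·x̄)/(σ² + n·σ₀²) = (1002.9889·257.55 + 4442.2225·3475.08)/63194.1039 = 15695398.356495/63194.1039 = 248.3681.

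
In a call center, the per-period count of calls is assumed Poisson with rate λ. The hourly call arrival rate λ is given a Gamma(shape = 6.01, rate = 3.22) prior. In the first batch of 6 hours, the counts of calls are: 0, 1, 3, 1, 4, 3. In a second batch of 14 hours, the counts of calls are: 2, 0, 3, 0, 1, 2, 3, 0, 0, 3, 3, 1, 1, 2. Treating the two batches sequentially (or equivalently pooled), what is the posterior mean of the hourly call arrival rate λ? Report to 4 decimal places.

With a Gamma(shape α, rate β) prior, the Poisson likelihood is conjugate: the posterior is Gamma(α + ΣXᵢ, β + n).
Batch 1: sum of counts S = 12 over n = 6 hours.
After batch 1: Gamma(α+S, β+n) = Gamma(6.01+12, 3.22+6) = Gamma(18.01, 9.22).
Batch 2: sum of counts S = 21 over n = 14 hours.
After batch 2: Gamma(α+S, β+n) = Gamma(18.01+21, 9.22+14) = Gamma(39.01, 23.22).
Posterior mean = α/β = 39.01/23.22 = 1.6800.

1.6800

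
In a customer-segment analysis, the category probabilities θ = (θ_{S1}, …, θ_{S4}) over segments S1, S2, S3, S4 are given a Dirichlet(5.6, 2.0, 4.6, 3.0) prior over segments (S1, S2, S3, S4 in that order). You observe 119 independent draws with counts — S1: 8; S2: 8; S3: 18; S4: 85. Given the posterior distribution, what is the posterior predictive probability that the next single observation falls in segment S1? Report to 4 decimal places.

0.1013

The Dirichlet prior is conjugate to the Multinomial likelihood: each posterior αⱼ = prior αⱼ + observed count nⱼ.
Posterior concentration: (13.6, 10.0, 22.6, 88.0), total = 134.2.
P(next = S1 | data) = α_{S1}/Σα = 0.1013.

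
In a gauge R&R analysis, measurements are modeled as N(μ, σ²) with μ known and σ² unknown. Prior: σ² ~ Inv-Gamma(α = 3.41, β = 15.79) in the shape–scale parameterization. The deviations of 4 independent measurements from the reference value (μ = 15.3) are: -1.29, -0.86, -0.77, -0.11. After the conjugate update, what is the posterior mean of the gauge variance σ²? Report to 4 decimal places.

3.9216

With known mean μ and an Inverse-Gamma(α, β) prior on σ², the Normal likelihood is conjugate: posterior is Inv-Gamma(α + n/2, β + Σ(xᵢ−μ)²/2).
Σ(xᵢ−μ)² = (-1.29)² + (-0.86)² + (-0.77)² + (-0.11)² = 3.0087.
Posterior: Inv-Gamma(3.41 + 4/2, 15.79 + 3.0087/2) = Inv-Gamma(5.41, 17.29435).
E[σ²|data] = β/(α−1) = 17.29435/4.41 = 3.9216.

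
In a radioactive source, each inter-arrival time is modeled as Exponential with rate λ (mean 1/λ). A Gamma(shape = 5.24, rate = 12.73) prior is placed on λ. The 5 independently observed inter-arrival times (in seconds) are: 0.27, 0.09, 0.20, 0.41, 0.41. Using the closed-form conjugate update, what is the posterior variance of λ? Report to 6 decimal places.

0.051433

With a Gamma(shape α, rate β) prior on the exponential rate λ, the posterior after n observations with total T = Σxᵢ is Gamma(α+n, β+T).
Sum of observations T = 1.38 seconds; n = 5.
Posterior: Gamma(5.24+5, 12.73+1.38) = Gamma(10.24, 14.11).
Var = α/β² = 0.051433.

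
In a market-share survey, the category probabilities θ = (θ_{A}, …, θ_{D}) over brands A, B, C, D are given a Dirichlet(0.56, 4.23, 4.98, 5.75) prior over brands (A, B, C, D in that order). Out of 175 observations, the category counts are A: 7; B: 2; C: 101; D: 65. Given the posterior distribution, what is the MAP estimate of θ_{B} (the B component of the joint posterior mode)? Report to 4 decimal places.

0.0280

The Dirichlet prior is conjugate to the Multinomial likelihood: each posterior αⱼ = prior αⱼ + observed count nⱼ.
Posterior concentration: (7.56, 6.23, 105.98, 70.75), total = 190.52.
Joint mode component: (α_{B}−1)/(Σα−K) = 5.23/186.52 = 0.0280.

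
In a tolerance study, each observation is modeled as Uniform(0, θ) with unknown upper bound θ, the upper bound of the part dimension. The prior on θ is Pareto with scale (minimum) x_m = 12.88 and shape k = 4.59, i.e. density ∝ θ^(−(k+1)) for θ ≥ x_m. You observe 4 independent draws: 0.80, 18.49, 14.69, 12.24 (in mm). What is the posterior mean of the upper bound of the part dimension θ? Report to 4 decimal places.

20.9261

A Pareto(scale x_m, shape k) prior on the upper bound θ of Uniform(0, θ) is conjugate: posterior is Pareto(max(x_m, max xᵢ), k + n).
Sample maximum = 18.49; prior scale x_m = 12.88 → posterior scale = max = 18.49.
Posterior shape = 4.59 + 4 = 8.59.
E[θ|data] = k·x_m/(k−1) = 8.59·18.49/7.59 = 20.9261.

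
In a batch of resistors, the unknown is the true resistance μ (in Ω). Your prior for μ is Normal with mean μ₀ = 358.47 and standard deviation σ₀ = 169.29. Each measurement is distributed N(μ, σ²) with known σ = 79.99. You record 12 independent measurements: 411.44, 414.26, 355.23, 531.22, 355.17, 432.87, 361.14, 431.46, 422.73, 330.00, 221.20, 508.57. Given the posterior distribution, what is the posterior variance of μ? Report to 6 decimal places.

523.461063

For Normal data with known variance σ², a Normal(μ₀, σ₀²) prior on μ is conjugate. Posterior precision = 1/σ₀² + n/σ²; posterior mean is the precision-weighted average of μ₀ and x̄.
σ₀² = 169.29² = 28659.1041, σ² = 79.99² = 6398.4001; σ² + n·σ₀² = 6398.4001 + 12·28659.1041 = 350307.6493.
Posterior precision = 1/σ₀² + n/σ² = 1/28659.1041 + 12/6398.4001 = (σ² + n·σ₀²)/(σ₀²σ²) = 350307.6493/(28659.1041·6398.4001); posterior variance σₙ² = σ₀²σ²/(σ² + n·σ₀²) = 28659.1041·6398.4001/350307.6493 = 523.461063.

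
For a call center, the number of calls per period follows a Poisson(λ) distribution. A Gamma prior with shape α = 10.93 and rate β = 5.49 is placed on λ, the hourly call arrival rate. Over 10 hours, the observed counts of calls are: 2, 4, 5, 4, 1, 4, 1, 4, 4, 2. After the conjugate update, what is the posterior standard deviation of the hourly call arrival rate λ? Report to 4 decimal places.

With a Gamma(shape α, rate β) prior, the Poisson likelihood is conjugate: the posterior is Gamma(α + ΣXᵢ, β + n).
Sum of counts S = 31 over n = 10 hours.
Posterior: Gamma(α+S, β+n) = Gamma(10.93+31, 5.49+10) = Gamma(41.93, 15.49).
SD = √α/β = √41.93/15.49 = 0.4180.

0.4180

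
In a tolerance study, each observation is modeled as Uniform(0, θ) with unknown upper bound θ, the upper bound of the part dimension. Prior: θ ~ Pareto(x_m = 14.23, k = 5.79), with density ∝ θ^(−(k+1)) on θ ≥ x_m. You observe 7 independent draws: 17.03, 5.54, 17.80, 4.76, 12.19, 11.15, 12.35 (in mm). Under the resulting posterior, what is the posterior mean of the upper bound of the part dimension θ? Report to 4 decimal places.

19.3098

A Pareto(scale x_m, shape k) prior on the upper bound θ of Uniform(0, θ) is conjugate: posterior is Pareto(max(x_m, max xᵢ), k + n).
Sample maximum = 17.80; prior scale x_m = 14.23 → posterior scale = max = 17.80.
Posterior shape = 5.79 + 7 = 12.79.
E[θ|data] = k·x_m/(k−1) = 12.79·17.80/11.79 = 19.3098.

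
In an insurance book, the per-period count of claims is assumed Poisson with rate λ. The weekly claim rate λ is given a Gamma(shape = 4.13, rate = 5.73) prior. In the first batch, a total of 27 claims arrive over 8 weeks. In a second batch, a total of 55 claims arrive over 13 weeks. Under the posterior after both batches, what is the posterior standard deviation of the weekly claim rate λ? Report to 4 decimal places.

0.3472

With a Gamma(shape α, rate β) prior, the Poisson likelihood is conjugate: the posterior is Gamma(α + ΣXᵢ, β + n).
After batch 1: Gamma(α+S, β+n) = Gamma(4.13+27, 5.73+8) = Gamma(31.13, 13.73).
After batch 2: Gamma(α+S, β+n) = Gamma(31.13+55, 13.73+13) = Gamma(86.13, 26.73).
SD = √α/β = √86.13/26.73 = 0.3472.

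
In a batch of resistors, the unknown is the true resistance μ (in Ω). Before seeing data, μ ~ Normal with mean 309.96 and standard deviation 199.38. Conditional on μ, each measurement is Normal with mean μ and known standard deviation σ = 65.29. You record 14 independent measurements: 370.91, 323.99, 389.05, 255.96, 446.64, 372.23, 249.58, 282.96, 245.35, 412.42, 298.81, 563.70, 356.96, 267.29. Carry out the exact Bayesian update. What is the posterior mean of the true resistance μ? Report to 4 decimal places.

For Normal data with known variance σ², a Normal(μ₀, σ₀²) prior on μ is conjugate. Posterior precision = 1/σ₀² + n/σ²; posterior mean is the precision-weighted average of μ₀ and x̄.
Σxᵢ = 370.91 + 323.99 + 389.05 + 255.96 + 446.64 + 372.23 + 249.58 + 282.96 + 245.35 + 412.42 + 298.81 + 563.70 + 356.96 + 267.29 = 4835.85, so n·x̄ = 4835.85.
σ₀² = 199.38² = 39752.3844, σ² = 65.29² = 4262.7841; σ² + n·σ₀² = 4262.7841 + 14·39752.3844 = 560796.1657.
Posterior mean = (μ₀/σ₀² + n·x̄/σ²)/(1/σ₀² + n/σ²) = (σ²·μ₀ + σ₀²·n·x̄)/(σ² + n·σ₀²) = (4262.7841·309.96 + 39752.3844·4835.85)/560796.1657 = 193557860.660376/560796.1657 = 345.1483.

345.1483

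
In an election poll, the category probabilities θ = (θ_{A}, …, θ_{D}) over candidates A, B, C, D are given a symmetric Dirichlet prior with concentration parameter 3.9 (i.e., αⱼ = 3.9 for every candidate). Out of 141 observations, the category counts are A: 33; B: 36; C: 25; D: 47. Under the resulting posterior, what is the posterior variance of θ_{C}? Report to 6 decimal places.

The Dirichlet prior is conjugate to the Multinomial likelihood: each posterior αⱼ = prior αⱼ + observed count nⱼ.
Posterior concentration: (36.9, 39.9, 28.9, 50.9), total = 156.6.
Var[θ_j] = α_j(Σα−α_j)/((Σα)²(Σα+1)) = 28.9·127.7/(156.6²·157.6) = 0.000955.

0.000955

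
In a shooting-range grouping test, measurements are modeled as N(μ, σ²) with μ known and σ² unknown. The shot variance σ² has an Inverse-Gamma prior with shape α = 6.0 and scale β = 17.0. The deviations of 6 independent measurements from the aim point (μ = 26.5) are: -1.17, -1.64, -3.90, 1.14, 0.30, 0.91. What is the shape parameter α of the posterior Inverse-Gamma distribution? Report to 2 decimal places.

9.00

With known mean μ and an Inverse-Gamma(α, β) prior on σ², the Normal likelihood is conjugate: posterior is Inv-Gamma(α + n/2, β + Σ(xᵢ−μ)²/2).
Σ(xᵢ−μ)² = (-1.17)² + (-1.64)² + (-3.90)² + (1.14)² + (0.30)² + (0.91)² = 21.4862.
Posterior: Inv-Gamma(6.0 + 6/2, 17.0 + 21.4862/2) = Inv-Gamma(9.00, 27.74310).
Posterior α = 9.00.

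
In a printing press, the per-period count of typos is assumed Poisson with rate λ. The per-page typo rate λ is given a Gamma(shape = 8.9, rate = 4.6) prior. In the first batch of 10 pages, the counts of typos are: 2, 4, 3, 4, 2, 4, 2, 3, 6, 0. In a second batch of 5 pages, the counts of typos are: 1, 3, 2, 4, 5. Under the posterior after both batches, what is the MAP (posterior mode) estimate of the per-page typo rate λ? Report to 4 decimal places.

With a Gamma(shape α, rate β) prior, the Poisson likelihood is conjugate: the posterior is Gamma(α + ΣXᵢ, β + n).
Batch 1: sum of counts S = 30 over n = 10 pages.
After batch 1: Gamma(α+S, β+n) = Gamma(8.9+30, 4.6+10) = Gamma(38.9, 14.6).
Batch 2: sum of counts S = 15 over n = 5 pages.
After batch 2: Gamma(α+S, β+n) = Gamma(38.9+15, 14.6+5) = Gamma(53.9, 19.6).
Mode of Gamma(α,β) for α≥1 is (α−1)/β = 52.9/19.6 = 2.6990.

2.6990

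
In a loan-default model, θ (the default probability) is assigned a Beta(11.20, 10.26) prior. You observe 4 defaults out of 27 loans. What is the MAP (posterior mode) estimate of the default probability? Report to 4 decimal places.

The Beta prior is conjugate to a Binomial/Bernoulli likelihood; the update adds successes to α and failures to β.
Posterior: Beta(α+k, β+n−k) = Beta(11.20+4, 10.26+23) = Beta(15.20, 33.26).
Mode of Beta(a,b) for a,b>1 is (a−1)/(a+b−2) = 14.20/46.46 = 0.3056.

0.3056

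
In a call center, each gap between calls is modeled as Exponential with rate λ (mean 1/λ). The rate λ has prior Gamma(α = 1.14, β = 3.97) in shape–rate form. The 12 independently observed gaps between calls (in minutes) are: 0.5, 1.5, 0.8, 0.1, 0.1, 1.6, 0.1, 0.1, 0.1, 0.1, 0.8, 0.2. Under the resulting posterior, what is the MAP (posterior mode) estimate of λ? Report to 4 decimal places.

With a Gamma(shape α, rate β) prior on the exponential rate λ, the posterior after n observations with total T = Σxᵢ is Gamma(α+n, β+T).
Sum of observations T = 6.0 minutes; n = 12.
Posterior: Gamma(1.14+12, 3.97+6.0) = Gamma(13.14, 9.97).
Mode = (α−1)/β = 1.2177.

1.2177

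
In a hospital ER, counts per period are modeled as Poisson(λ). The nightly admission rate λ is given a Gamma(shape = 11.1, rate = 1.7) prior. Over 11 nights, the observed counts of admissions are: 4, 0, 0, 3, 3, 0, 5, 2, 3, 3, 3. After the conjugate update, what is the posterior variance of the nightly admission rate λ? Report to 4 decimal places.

With a Gamma(shape α, rate β) prior, the Poisson likelihood is conjugate: the posterior is Gamma(α + ΣXᵢ, β + n).
Sum of counts S = 26 over n = 11 nights.
Posterior: Gamma(α+S, β+n) = Gamma(11.1+26, 1.7+11) = Gamma(37.1, 12.7).
Var = α/β² = 37.1/12.7² = 0.2300.

0.2300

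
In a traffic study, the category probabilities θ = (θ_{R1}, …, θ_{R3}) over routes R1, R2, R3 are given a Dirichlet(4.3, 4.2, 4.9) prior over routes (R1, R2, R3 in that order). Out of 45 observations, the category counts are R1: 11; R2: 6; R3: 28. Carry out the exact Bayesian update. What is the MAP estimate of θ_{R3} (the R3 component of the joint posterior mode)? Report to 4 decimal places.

The Dirichlet prior is conjugate to the Multinomial likelihood: each posterior αⱼ = prior αⱼ + observed count nⱼ.
Posterior concentration: (15.3, 10.2, 32.9), total = 58.4.
Joint mode component: (α_{R3}−1)/(Σα−K) = 31.9/55.4 = 0.5758.

0.5758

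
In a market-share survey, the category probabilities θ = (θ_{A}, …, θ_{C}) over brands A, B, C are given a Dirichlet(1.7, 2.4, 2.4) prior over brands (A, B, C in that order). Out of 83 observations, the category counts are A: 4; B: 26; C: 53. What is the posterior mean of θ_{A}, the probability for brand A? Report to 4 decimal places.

The Dirichlet prior is conjugate to the Multinomial likelihood: each posterior αⱼ = prior αⱼ + observed count nⱼ.
Posterior concentration: (5.7, 28.4, 55.4), total = 89.5.
E[θ_{A}|data] = α_{A}/Σα = 5.7/89.5 = 0.0637.

0.0637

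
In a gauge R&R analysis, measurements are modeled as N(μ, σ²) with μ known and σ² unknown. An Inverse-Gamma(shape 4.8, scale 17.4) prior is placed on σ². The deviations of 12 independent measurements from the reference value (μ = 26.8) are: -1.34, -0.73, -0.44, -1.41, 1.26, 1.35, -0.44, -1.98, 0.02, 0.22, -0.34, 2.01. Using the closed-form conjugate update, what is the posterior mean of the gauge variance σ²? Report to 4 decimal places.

2.6040

With known mean μ and an Inverse-Gamma(α, β) prior on σ², the Normal likelihood is conjugate: posterior is Inv-Gamma(α + n/2, β + Σ(xᵢ−μ)²/2).
Σ(xᵢ−μ)² = (-1.34)² + (-0.73)² + (-0.44)² + (-1.41)² + (1.26)² + (1.35)² + (-0.44)² + (-1.98)² + (0.02)² + (0.22)² + (-0.34)² + (2.01)² = 16.2388.
Posterior: Inv-Gamma(4.8 + 12/2, 17.4 + 16.2388/2) = Inv-Gamma(10.80, 25.51940).
E[σ²|data] = β/(α−1) = 25.51940/9.80 = 2.6040.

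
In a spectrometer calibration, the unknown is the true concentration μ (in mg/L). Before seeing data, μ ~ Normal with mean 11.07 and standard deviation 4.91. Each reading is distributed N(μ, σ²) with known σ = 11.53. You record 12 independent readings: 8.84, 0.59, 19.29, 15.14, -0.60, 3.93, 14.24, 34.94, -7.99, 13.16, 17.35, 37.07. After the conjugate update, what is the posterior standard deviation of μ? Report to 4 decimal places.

2.7551

For Normal data with known variance σ², a Normal(μ₀, σ₀²) prior on μ is conjugate. Posterior precision = 1/σ₀² + n/σ²; posterior mean is the precision-weighted average of μ₀ and x̄.
σ₀² = 4.91² = 24.1081, σ² = 11.53² = 132.9409; σ² + n·σ₀² = 132.9409 + 12·24.1081 = 422.2381.
Posterior precision = 1/σ₀² + n/σ² = 1/24.1081 + 12/132.9409 = (σ² + n·σ₀²)/(σ₀²σ²) = 422.2381/(24.1081·132.9409); posterior variance σₙ² = σ₀²σ²/(σ² + n·σ₀²) = 24.1081·132.9409/422.2381 = 7.590392.
Posterior SD = √σₙ² = √(24.1081·132.9409/422.2381) = 2.7551.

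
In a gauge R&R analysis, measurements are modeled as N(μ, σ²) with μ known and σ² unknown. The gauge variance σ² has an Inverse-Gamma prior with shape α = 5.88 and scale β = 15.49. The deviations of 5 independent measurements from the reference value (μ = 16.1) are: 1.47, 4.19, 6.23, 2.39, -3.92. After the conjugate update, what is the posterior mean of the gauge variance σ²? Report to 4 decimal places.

7.4924

With known mean μ and an Inverse-Gamma(α, β) prior on σ², the Normal likelihood is conjugate: posterior is Inv-Gamma(α + n/2, β + Σ(xᵢ−μ)²/2).
Σ(xᵢ−μ)² = (1.47)² + (4.19)² + (6.23)² + (2.39)² + (-3.92)² = 79.6084.
Posterior: Inv-Gamma(5.88 + 5/2, 15.49 + 79.6084/2) = Inv-Gamma(8.38, 55.29420).
E[σ²|data] = β/(α−1) = 55.29420/7.38 = 7.4924.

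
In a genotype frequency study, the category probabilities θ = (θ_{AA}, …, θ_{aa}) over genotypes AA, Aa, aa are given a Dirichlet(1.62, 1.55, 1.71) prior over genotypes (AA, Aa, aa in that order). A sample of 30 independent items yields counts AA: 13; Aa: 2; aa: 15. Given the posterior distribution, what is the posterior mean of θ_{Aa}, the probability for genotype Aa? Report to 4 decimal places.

0.1018

The Dirichlet prior is conjugate to the Multinomial likelihood: each posterior αⱼ = prior αⱼ + observed count nⱼ.
Posterior concentration: (14.62, 3.55, 16.71), total = 34.88.
E[θ_{Aa}|data] = α_{Aa}/Σα = 3.55/34.88 = 0.1018.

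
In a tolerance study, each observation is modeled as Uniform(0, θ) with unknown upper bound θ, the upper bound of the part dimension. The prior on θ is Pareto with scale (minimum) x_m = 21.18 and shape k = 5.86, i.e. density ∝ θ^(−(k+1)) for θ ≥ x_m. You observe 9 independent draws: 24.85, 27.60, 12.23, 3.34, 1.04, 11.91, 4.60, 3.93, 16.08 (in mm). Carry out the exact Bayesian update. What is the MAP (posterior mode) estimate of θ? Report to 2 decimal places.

27.60

A Pareto(scale x_m, shape k) prior on the upper bound θ of Uniform(0, θ) is conjugate: posterior is Pareto(max(x_m, max xᵢ), k + n).
Sample maximum = 27.60; prior scale x_m = 21.18 → posterior scale = max = 27.60.
Posterior shape = 5.86 + 9 = 14.86.
The Pareto density is decreasing on [x_m, ∞), so the mode is x_m = 27.60.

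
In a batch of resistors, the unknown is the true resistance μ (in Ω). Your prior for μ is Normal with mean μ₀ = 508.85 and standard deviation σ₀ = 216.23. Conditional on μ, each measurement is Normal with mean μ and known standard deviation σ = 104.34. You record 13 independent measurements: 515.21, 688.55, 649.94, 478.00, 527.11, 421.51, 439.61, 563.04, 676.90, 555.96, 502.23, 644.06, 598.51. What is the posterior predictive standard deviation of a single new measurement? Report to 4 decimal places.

108.2107

For Normal data with known variance σ², a Normal(μ₀, σ₀²) prior on μ is conjugate. Posterior precision = 1/σ₀² + n/σ²; posterior mean is the precision-weighted average of μ₀ and x̄.
σ₀² = 216.23² = 46755.4129, σ² = 104.34² = 10886.8356; σ² + n·σ₀² = 10886.8356 + 13·46755.4129 = 618707.2033.
Posterior precision = 1/σ₀² + n/σ² = 1/46755.4129 + 13/10886.8356 = (σ² + n·σ₀²)/(σ₀²σ²) = 618707.2033/(46755.4129·10886.8356); posterior variance σₙ² = σ₀²σ²/(σ² + n·σ₀²) = 46755.4129·10886.8356/618707.2033 = 822.713055.
Predictive variance for one new observation = σₙ² + σ² = 46755.4129·10886.8356/618707.2033 + 10886.8356 = σ²·(σ₀² + 618707.2033)/618707.2033 = 10886.8356·665462.6162/618707.2033 = 11709.548655; SD = √(10886.8356·665462.6162/618707.2033) = 108.2107.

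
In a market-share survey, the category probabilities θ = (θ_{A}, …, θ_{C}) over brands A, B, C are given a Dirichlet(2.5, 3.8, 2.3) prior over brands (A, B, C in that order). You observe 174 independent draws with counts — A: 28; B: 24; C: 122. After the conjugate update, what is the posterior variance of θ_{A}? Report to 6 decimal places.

The Dirichlet prior is conjugate to the Multinomial likelihood: each posterior αⱼ = prior αⱼ + observed count nⱼ.
Posterior concentration: (30.5, 27.8, 124.3), total = 182.6.
Var[θ_j] = α_j(Σα−α_j)/((Σα)²(Σα+1)) = 30.5·152.1/(182.6²·183.6) = 0.000758.

0.000758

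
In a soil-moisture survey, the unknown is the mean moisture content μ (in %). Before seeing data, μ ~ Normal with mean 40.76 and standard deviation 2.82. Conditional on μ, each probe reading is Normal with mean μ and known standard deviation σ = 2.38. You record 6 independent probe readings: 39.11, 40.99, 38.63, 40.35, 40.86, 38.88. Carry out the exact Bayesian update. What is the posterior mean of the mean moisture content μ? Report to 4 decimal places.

For Normal data with known variance σ², a Normal(μ₀, σ₀²) prior on μ is conjugate. Posterior precision = 1/σ₀² + n/σ²; posterior mean is the precision-weighted average of μ₀ and x̄.
Σxᵢ = 39.11 + 40.99 + 38.63 + 40.35 + 40.86 + 38.88 = 238.82, so n·x̄ = 238.82.
σ₀² = 2.82² = 7.9524, σ² = 2.38² = 5.6644; σ² + n·σ₀² = 5.6644 + 6·7.9524 = 53.3788.
Posterior mean = (μ₀/σ₀² + n·x̄/σ²)/(1/σ₀² + n/σ²) = (σ²·μ₀ + σ₀²·n·x̄)/(σ² + n·σ₀²) = (5.6644·40.76 + 7.9524·238.82)/53.3788 = 2130.073112/53.3788 = 39.9049.

39.9049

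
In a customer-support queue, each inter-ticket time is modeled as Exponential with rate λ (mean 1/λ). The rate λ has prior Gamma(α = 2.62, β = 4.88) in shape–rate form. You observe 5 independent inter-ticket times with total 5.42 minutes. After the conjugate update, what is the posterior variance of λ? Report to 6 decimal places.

With a Gamma(shape α, rate β) prior on the exponential rate λ, the posterior after n observations with total T = Σxᵢ is Gamma(α+n, β+T).
Posterior: Gamma(2.62+5, 4.88+5.42) = Gamma(7.62, 10.30).
Var = α/β² = 0.071826.

0.071826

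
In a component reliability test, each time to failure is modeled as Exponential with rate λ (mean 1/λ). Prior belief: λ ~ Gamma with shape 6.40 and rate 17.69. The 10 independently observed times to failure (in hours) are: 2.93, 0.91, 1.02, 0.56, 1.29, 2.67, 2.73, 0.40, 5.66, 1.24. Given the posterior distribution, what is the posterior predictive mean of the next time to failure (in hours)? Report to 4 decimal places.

With a Gamma(shape α, rate β) prior on the exponential rate λ, the posterior after n observations with total T = Σxᵢ is Gamma(α+n, β+T).
Sum of observations T = 19.41 hours; n = 10.
Posterior: Gamma(6.40+10, 17.69+19.41) = Gamma(16.40, 37.10).
The predictive distribution for the next observation is Lomax; its mean is β/(α−1) = 37.10/15.40 = 2.4091.

2.4091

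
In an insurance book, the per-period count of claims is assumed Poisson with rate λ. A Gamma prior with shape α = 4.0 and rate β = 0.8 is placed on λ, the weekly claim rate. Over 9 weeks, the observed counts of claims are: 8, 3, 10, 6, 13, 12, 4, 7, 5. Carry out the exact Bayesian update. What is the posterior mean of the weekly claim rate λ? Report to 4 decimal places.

7.3469

With a Gamma(shape α, rate β) prior, the Poisson likelihood is conjugate: the posterior is Gamma(α + ΣXᵢ, β + n).
Sum of counts S = 68 over n = 9 weeks.
Posterior: Gamma(α+S, β+n) = Gamma(4.0+68, 0.8+9) = Gamma(72.0, 9.8).
Posterior mean = α/β = 72.0/9.8 = 7.3469.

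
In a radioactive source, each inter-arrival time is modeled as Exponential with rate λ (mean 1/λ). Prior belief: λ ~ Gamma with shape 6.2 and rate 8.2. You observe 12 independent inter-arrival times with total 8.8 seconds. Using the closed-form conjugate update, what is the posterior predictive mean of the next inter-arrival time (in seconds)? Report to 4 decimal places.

0.9884

With a Gamma(shape α, rate β) prior on the exponential rate λ, the posterior after n observations with total T = Σxᵢ is Gamma(α+n, β+T).
Posterior: Gamma(6.2+12, 8.2+8.8) = Gamma(18.2, 17.0).
The predictive distribution for the next observation is Lomax; its mean is β/(α−1) = 17.0/17.2 = 0.9884.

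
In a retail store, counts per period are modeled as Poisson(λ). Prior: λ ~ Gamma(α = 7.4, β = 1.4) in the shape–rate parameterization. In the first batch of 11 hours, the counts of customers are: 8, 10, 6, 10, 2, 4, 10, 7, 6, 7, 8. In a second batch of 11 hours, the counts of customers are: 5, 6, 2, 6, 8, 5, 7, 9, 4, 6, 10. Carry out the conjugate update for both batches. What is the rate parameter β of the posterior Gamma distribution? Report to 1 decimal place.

23.4

With a Gamma(shape α, rate β) prior, the Poisson likelihood is conjugate: the posterior is Gamma(α + ΣXᵢ, β + n).
Batch 1: sum of counts S = 78 over n = 11 hours.
After batch 1: Gamma(α+S, β+n) = Gamma(7.4+78, 1.4+11) = Gamma(85.4, 12.4).
Batch 2: sum of counts S = 68 over n = 11 hours.
After batch 2: Gamma(α+S, β+n) = Gamma(85.4+68, 12.4+11) = Gamma(153.4, 23.4).
Posterior β = 23.4.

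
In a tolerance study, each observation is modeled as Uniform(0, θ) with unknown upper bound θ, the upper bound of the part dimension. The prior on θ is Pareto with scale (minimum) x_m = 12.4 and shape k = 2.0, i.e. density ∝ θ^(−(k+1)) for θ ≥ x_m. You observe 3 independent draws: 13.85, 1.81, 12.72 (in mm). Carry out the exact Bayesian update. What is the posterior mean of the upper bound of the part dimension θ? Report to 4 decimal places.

17.3125

A Pareto(scale x_m, shape k) prior on the upper bound θ of Uniform(0, θ) is conjugate: posterior is Pareto(max(x_m, max xᵢ), k + n).
Sample maximum = 13.85; prior scale x_m = 12.4 → posterior scale = max = 13.85.
Posterior shape = 2.0 + 3 = 5.0.
E[θ|data] = k·x_m/(k−1) = 5.0·13.85/4.0 = 17.3125.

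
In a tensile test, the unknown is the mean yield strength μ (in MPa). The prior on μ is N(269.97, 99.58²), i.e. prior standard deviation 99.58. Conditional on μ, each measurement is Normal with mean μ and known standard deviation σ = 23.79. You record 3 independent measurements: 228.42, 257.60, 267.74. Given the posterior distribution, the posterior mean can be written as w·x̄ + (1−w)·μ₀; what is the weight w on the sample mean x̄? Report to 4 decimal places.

0.9813

For Normal data with known variance σ², a Normal(μ₀, σ₀²) prior on μ is conjugate. Posterior precision = 1/σ₀² + n/σ²; posterior mean is the precision-weighted average of μ₀ and x̄.
σ₀² = 99.58² = 9916.1764, σ² = 23.79² = 565.9641. Prior precision 1/σ₀² = 1/9916.1764; data precision n/σ² = 3/565.9641.
w = (n/σ²)/(1/σ₀² + n/σ²) = n·σ₀²/(σ² + n·σ₀²) = 3·9916.1764/(565.9641 + 3·9916.1764) = 29748.5292/30314.4933 = 0.9813.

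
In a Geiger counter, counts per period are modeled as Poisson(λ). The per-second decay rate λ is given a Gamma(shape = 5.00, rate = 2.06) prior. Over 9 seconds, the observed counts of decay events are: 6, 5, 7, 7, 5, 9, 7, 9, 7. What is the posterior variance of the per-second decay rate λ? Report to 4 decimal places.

0.5477

With a Gamma(shape α, rate β) prior, the Poisson likelihood is conjugate: the posterior is Gamma(α + ΣXᵢ, β + n).
Sum of counts S = 62 over n = 9 seconds.
Posterior: Gamma(α+S, β+n) = Gamma(5.00+62, 2.06+9) = Gamma(67.00, 11.06).
Var = α/β² = 67.00/11.06² = 0.5477.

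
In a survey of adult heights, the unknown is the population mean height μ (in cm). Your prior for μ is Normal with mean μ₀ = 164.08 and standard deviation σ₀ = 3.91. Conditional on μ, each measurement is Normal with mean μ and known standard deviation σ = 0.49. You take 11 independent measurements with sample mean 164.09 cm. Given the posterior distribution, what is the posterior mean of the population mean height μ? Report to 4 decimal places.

For Normal data with known variance σ², a Normal(μ₀, σ₀²) prior on μ is conjugate. Posterior precision = 1/σ₀² + n/σ²; posterior mean is the precision-weighted average of μ₀ and x̄.
n·x̄ = 11·164.09 = 1804.99.
σ₀² = 3.91² = 15.2881, σ² = 0.49² = 0.2401; σ² + n·σ₀² = 0.2401 + 11·15.2881 = 168.4092.
Posterior mean = (μ₀/σ₀² + n·x̄/σ²)/(1/σ₀² + n/σ²) = (σ²·μ₀ + σ₀²·n·x̄)/(σ² + n·σ₀²) = (0.2401·164.08 + 15.2881·1804.99)/168.4092 = 27634.263227/168.4092 = 164.0900.

164.0900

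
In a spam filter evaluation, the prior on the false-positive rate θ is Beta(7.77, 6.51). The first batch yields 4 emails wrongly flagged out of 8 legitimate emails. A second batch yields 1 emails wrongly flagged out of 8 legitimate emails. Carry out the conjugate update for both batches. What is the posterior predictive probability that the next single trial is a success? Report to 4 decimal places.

0.4217

The Beta prior is conjugate to a Binomial/Bernoulli likelihood; the update adds successes to α and failures to β.
After batch 1: Beta(7.77+4, 6.51+4) = Beta(11.77, 10.51).
After batch 2: Beta(11.77+1, 10.51+7) = Beta(12.77, 17.51).
For a single future Bernoulli trial, P(success | data) = α/(α+β) = 0.4217.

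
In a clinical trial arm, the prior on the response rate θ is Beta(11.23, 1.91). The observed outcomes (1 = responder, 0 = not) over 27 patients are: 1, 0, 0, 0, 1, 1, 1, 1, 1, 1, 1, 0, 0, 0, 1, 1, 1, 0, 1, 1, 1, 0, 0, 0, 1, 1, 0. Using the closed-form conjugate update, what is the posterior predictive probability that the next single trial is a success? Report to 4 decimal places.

The Beta prior is conjugate to a Binomial/Bernoulli likelihood; the update adds successes to α and failures to β.
Posterior: Beta(α+k, β+n−k) = Beta(11.23+16, 1.91+11) = Beta(27.23, 12.91).
For a single future Bernoulli trial, P(success | data) = α/(α+β) = 0.6784.

0.6784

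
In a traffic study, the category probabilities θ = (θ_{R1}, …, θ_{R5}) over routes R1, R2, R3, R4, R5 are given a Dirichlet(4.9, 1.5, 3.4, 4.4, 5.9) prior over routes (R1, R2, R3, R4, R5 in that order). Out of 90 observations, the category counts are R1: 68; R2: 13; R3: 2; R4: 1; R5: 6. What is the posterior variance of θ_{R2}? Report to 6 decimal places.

0.001029

The Dirichlet prior is conjugate to the Multinomial likelihood: each posterior αⱼ = prior αⱼ + observed count nⱼ.
Posterior concentration: (72.9, 14.5, 5.4, 5.4, 11.9), total = 110.1.
Var[θ_j] = α_j(Σα−α_j)/((Σα)²(Σα+1)) = 14.5·95.6/(110.1²·111.1) = 0.001029.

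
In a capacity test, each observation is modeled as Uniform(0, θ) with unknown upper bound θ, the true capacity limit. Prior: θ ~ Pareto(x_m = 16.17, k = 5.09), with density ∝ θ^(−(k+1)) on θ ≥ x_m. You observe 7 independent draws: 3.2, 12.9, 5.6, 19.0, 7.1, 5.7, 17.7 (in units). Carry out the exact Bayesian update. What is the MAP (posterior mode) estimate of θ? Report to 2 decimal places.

A Pareto(scale x_m, shape k) prior on the upper bound θ of Uniform(0, θ) is conjugate: posterior is Pareto(max(x_m, max xᵢ), k + n).
Sample maximum = 19.0; prior scale x_m = 16.17 → posterior scale = max = 19.00.
Posterior shape = 5.09 + 7 = 12.09.
The Pareto density is decreasing on [x_m, ∞), so the mode is x_m = 19.00.

19.00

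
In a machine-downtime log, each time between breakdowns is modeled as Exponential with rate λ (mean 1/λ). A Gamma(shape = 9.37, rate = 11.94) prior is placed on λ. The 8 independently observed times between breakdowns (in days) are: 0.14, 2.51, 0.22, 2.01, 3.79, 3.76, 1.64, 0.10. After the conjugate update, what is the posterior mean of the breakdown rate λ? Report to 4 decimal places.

With a Gamma(shape α, rate β) prior on the exponential rate λ, the posterior after n observations with total T = Σxᵢ is Gamma(α+n, β+T).
Sum of observations T = 14.17 days; n = 8.
Posterior: Gamma(9.37+8, 11.94+14.17) = Gamma(17.37, 26.11).
Posterior mean of λ = α/β = 17.37/26.11 = 0.6653.

0.6653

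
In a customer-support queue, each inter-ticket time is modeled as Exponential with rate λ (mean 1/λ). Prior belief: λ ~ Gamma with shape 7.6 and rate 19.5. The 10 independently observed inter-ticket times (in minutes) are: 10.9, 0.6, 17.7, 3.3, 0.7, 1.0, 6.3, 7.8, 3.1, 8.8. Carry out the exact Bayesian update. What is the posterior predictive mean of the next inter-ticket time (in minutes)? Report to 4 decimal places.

With a Gamma(shape α, rate β) prior on the exponential rate λ, the posterior after n observations with total T = Σxᵢ is Gamma(α+n, β+T).
Sum of observations T = 60.2 minutes; n = 10.
Posterior: Gamma(7.6+10, 19.5+60.2) = Gamma(17.6, 79.7).
The predictive distribution for the next observation is Lomax; its mean is β/(α−1) = 79.7/16.6 = 4.8012.

4.8012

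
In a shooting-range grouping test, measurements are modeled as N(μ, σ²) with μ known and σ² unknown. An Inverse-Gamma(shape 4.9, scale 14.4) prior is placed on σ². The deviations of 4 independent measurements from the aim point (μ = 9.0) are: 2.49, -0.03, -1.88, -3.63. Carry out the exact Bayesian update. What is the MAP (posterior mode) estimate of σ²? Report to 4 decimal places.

3.2729

With known mean μ and an Inverse-Gamma(α, β) prior on σ², the Normal likelihood is conjugate: posterior is Inv-Gamma(α + n/2, β + Σ(xᵢ−μ)²/2).
Σ(xᵢ−μ)² = (2.49)² + (-0.03)² + (-1.88)² + (-3.63)² = 22.9123.
Posterior: Inv-Gamma(4.9 + 4/2, 14.4 + 22.9123/2) = Inv-Gamma(6.90, 25.85615).
Mode = β/(α+1) = 25.85615/7.90 = 3.2729.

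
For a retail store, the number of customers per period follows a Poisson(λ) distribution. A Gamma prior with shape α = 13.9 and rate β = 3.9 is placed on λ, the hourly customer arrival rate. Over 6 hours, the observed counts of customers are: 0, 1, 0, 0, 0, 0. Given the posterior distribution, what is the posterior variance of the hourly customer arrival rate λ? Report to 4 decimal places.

0.1520

With a Gamma(shape α, rate β) prior, the Poisson likelihood is conjugate: the posterior is Gamma(α + ΣXᵢ, β + n).
Sum of counts S = 1 over n = 6 hours.
Posterior: Gamma(α+S, β+n) = Gamma(13.9+1, 3.9+6) = Gamma(14.9, 9.9).
Var = α/β² = 14.9/9.9² = 0.1520.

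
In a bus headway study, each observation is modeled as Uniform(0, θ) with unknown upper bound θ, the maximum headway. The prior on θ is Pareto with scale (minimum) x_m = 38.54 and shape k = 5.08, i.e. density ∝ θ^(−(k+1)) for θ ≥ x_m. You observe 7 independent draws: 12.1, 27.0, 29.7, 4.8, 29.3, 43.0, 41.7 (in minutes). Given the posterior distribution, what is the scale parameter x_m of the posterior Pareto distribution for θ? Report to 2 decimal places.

A Pareto(scale x_m, shape k) prior on the upper bound θ of Uniform(0, θ) is conjugate: posterior is Pareto(max(x_m, max xᵢ), k + n).
Sample maximum = 43.0; prior scale x_m = 38.54 → posterior scale = max = 43.00.
Posterior shape = 5.08 + 7 = 12.08.
Posterior scale x_m = 43.00.

43.00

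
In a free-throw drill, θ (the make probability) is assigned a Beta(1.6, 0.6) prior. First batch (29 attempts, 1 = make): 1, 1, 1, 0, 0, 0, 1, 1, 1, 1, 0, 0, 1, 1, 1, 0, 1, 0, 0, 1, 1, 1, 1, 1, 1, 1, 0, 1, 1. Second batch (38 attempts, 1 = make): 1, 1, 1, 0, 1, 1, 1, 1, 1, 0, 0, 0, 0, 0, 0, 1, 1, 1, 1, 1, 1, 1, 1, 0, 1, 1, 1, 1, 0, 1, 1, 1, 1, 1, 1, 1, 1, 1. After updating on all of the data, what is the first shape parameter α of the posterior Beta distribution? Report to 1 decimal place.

50.6

The Beta prior is conjugate to a Binomial/Bernoulli likelihood; the update adds successes to α and failures to β.
After batch 1: Beta(1.6+20, 0.6+9) = Beta(21.6, 9.6).
After batch 2: Beta(21.6+29, 9.6+9) = Beta(50.6, 18.6).
Posterior α = 50.6.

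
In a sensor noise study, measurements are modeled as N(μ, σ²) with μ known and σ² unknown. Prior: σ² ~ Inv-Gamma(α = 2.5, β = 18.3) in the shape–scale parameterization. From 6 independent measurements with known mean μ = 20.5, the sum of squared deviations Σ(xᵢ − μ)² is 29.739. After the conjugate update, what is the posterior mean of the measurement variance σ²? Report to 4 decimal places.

7.3710

With known mean μ and an Inverse-Gamma(α, β) prior on σ², the Normal likelihood is conjugate: posterior is Inv-Gamma(α + n/2, β + Σ(xᵢ−μ)²/2).
Posterior: Inv-Gamma(2.5 + 6/2, 18.3 + 29.739/2) = Inv-Gamma(5.50, 33.1695).
E[σ²|data] = β/(α−1) = 33.1695/4.50 = 7.3710.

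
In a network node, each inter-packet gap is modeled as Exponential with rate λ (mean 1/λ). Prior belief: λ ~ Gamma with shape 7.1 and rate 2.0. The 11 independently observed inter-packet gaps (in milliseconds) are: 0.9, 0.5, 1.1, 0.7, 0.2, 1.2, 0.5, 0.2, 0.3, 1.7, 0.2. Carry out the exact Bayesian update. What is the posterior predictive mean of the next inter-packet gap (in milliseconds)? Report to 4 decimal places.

With a Gamma(shape α, rate β) prior on the exponential rate λ, the posterior after n observations with total T = Σxᵢ is Gamma(α+n, β+T).
Sum of observations T = 7.5 milliseconds; n = 11.
Posterior: Gamma(7.1+11, 2.0+7.5) = Gamma(18.1, 9.5).
The predictive distribution for the next observation is Lomax; its mean is β/(α−1) = 9.5/17.1 = 0.5556.

0.5556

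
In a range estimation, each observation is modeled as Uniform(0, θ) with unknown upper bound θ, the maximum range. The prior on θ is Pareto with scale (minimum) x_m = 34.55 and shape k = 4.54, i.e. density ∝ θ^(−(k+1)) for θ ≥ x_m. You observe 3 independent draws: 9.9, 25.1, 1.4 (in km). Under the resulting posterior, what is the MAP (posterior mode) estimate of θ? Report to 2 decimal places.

34.55

A Pareto(scale x_m, shape k) prior on the upper bound θ of Uniform(0, θ) is conjugate: posterior is Pareto(max(x_m, max xᵢ), k + n).
Sample maximum = 25.1; prior scale x_m = 34.55 → posterior scale = max = 34.55.
Posterior shape = 4.54 + 3 = 7.54.
The Pareto density is decreasing on [x_m, ∞), so the mode is x_m = 34.55.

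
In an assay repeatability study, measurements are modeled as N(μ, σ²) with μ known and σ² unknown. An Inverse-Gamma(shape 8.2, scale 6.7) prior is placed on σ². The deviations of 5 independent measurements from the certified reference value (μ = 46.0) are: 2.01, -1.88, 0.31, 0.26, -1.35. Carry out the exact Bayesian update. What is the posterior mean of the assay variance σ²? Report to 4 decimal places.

With known mean μ and an Inverse-Gamma(α, β) prior on σ², the Normal likelihood is conjugate: posterior is Inv-Gamma(α + n/2, β + Σ(xᵢ−μ)²/2).
Σ(xᵢ−μ)² = (2.01)² + (-1.88)² + (0.31)² + (0.26)² + (-1.35)² = 9.5607.
Posterior: Inv-Gamma(8.2 + 5/2, 6.7 + 9.5607/2) = Inv-Gamma(10.70, 11.48035).
E[σ²|data] = β/(α−1) = 11.48035/9.70 = 1.1835.

1.1835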